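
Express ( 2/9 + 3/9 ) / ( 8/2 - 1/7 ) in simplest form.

Numerator: 2/9 + 3/9 = 5/9
Denominator: 8/2 - 1/7 = 27/7
Divide: (5/9) · (7/27) = 35/243

35/243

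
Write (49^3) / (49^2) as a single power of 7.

7^2

49^3 = 7^6; 49^2 = 7^4
Combine exponents: 7^2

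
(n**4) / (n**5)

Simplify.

Quotient: (n**-1)

1/n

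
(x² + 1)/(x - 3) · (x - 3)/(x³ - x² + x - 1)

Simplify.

Factor: x³ - x² + x - 1 = (x - 1)·(x² + 1)
Cancel the common factors (x² + 1), (x - 3).

1/(x - 1)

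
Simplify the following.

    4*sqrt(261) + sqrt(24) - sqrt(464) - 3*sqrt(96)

4*sqrt(261) = 12*sqrt(29); sqrt(24) = 2*sqrt(6); sqrt(464) = 4*sqrt(29); 3*sqrt(96) = 12*sqrt(6)

-10*sqrt(6) + 8*sqrt(29)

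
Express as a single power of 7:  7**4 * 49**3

7**4 = 7**4; 49**3 = 7**6
Combine exponents: 7**10

7**10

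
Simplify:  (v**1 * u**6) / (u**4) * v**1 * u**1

u**3*v**2

Quotient: v**1 * u**2
Multiply by v**1 * u**1: add exponents.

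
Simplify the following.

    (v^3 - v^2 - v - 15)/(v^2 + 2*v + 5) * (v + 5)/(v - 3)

Factor: v^3 - v^2 - v - 15 = (v^2 + 2*v + 5)*(v - 3)
Cancel the common factors (v^2 + 2*v + 5), (v - 3).

v + 5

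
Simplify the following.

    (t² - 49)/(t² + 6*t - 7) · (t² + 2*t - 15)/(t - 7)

Factor: t² - 49 = (t + 7)·(t - 7);  t² + 6*t - 7 = (t - 1)·(t + 7);  t² + 2*t - 15 = (t + 5)·(t - 3)
Cancel the common factors (t - 7), (t + 7).

(t² + 2*t - 15)/(t - 1)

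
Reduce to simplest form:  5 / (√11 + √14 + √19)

Group as (√11 + √19) + √14; multiply by (√11 + √19) - √14, then rationalise the remaining surd.

(-√2926 + 3*√19 + 8*√14 + 11*√11)/58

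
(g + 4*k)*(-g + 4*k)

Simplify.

(4*k)^2 - (g)^2 = -g^2 + 16*k^2.

-g^2 + 16*k^2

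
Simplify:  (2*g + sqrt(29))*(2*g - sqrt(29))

4*g^2 - 29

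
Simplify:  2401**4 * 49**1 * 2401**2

2401**4 = 7**16; 49**1 = 7**2; 2401**2 = 7**8
Combine exponents: 7**26

7**26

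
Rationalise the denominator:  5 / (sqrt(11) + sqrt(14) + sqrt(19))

(-sqrt(2926) + 3*sqrt(19) + 8*sqrt(14) + 11*sqrt(11))/58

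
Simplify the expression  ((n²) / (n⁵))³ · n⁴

n^(-5)

Inside the bracket: (n^-3)
Raise to the power 3: (n^-9)
Multiply by n⁴: add exponents.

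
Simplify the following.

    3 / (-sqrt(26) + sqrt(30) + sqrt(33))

(-111*sqrt(26) + 69*sqrt(33) + 87*sqrt(30) + 36*sqrt(715))/2591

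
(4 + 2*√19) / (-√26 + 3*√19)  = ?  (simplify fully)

Multiply numerator and denominator by √26 + 3*√19.
Denominator becomes 145; numerator becomes 4*√26 + 2*√494 + 12*√19 + 114.

(4*√26 + 2*√494 + 12*√19 + 114)/145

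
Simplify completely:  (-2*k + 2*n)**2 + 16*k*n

Expand the square and combine the 16*k*n term.

4*(k + n)**2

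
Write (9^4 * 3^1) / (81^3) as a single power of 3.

3^(-3)

9^4 = 3^8; 3^1 = 3^1; 81^3 = 3^12
Combine exponents: 3^(-3)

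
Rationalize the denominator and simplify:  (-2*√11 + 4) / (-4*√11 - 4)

(-3*√11 + 13)/20

Multiply numerator and denominator by -4 + 4*√11.
Denominator becomes -160; numerator becomes -104 + 24*√11.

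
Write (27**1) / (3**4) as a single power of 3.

3**(-1)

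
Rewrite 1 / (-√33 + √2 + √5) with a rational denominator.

(-13*√33 - 15*√5 - 18*√2 - √330)/318

Group as (√2 + √5) - √33; multiply by (√2 + √5) + √33, then rationalise the remaining surd.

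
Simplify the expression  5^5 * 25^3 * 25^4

5^19

5^5 = 5^5; 25^3 = 5^6; 25^4 = 5^8
Combine exponents: 5^19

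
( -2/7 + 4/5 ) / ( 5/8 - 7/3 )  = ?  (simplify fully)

Numerator: -2/7 + 4/5 = 18/35
Denominator: 5/8 - 7/3 = -41/24
Divide: (18/35) · (-24/41) = -432/1435

-432/1435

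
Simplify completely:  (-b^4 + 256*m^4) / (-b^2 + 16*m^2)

-b^4 + 256*m^4 factors as -(b - 4*m)*(b + 4*m)*(b^2 + 16*m^2).

b^2 + 16*m^2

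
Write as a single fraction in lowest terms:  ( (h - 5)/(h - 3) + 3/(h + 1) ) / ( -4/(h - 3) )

(-h^2 + h + 14)/(4*h + 4)

Numerator: (h - 5)/(h - 3) + 3/(h + 1) = (h^2 - h - 14)/(h^2 - 2*h - 3)
Denominator: -4/(h - 3) = -4/(h - 3)
Divide: ((h^2 - h - 14)/(h^2 - 2*h - 3)) · (-h/4 + 3/4) = (-h^2 + h + 14)/(4*h + 4)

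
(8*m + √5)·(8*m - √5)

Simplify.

64*m² - 5

(8*m)^2 - (√5)^2 = 64*m² - 5.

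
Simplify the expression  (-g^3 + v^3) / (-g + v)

g^2 + g*v + v^2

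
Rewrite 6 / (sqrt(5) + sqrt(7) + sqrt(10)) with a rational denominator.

(-15*sqrt(14) + 3*sqrt(10) + 12*sqrt(7) + 18*sqrt(5))/34

Group as (sqrt(7) + sqrt(10)) + sqrt(5); multiply by (sqrt(7) + sqrt(10)) - sqrt(5), then rationalise the remaining surd.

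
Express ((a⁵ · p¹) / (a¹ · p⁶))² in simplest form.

a⁸/p^10

Inside the bracket: a⁴ · (p^-5)
Raise to the power 2: a⁸ · (p^-10)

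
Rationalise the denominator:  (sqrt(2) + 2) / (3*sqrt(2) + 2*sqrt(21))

(-3*sqrt(2) - 3 + sqrt(42) + 2*sqrt(21))/33

Multiply numerator and denominator by -2*sqrt(21) + 3*sqrt(2).
Denominator becomes -66; numerator becomes -4*sqrt(21) - 2*sqrt(42) + 6 + 6*sqrt(2).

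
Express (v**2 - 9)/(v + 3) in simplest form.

v - 3

Factor: v**2 - 9 = (v - 3)*(v + 3)
Cancel the common factor (v + 3).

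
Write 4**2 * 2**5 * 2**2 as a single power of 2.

4**2 = 2**4; 2**5 = 2**5; 2**2 = 2**2
Combine exponents: 2**11

2**11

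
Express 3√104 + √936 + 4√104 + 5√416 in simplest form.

40*√26

3√104 = 6*√26; √936 = 6*√26; 4√104 = 8*√26; 5√416 = 20*√26
Combine: (6 + 6 + 8 + 20)·√26 = 40*√26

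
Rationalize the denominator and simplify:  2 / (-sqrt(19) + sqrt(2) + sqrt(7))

Group as (sqrt(2) + sqrt(7)) - sqrt(19); multiply by (sqrt(2) + sqrt(7)) + sqrt(19), then rationalise the remaining surd.

(-5*sqrt(19) - 7*sqrt(7) - 12*sqrt(2) - sqrt(266))/11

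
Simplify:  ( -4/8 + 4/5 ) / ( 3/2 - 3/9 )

Numerator: -4/8 + 4/5 = 3/10
Denominator: 3/2 - 3/9 = 7/6
Divide: (3/10) · (6/7) = 9/35

9/35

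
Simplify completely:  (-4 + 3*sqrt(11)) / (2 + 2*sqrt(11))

(-7*sqrt(11) + 37)/20

Multiply numerator and denominator by -2*sqrt(11) + 2.
Denominator becomes -40; numerator becomes -74 + 14*sqrt(11).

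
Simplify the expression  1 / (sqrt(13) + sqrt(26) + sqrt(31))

(-13*sqrt(62) + 4*sqrt(31) + 9*sqrt(26) + 22*sqrt(13))/644

Group as (sqrt(13) + sqrt(26)) + sqrt(31); multiply by (sqrt(13) + sqrt(26)) - sqrt(31), then rationalise the remaining surd.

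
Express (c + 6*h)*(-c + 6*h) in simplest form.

Difference of squares with P = 6*h, Q = c.

-c**2 + 36*h**2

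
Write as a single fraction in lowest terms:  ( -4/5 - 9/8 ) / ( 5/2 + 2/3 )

-231/380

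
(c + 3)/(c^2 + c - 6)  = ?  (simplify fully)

1/(c - 2)

Factor: c^2 + c - 6 = (c - 2)*(c + 3)
Cancel the common factor (c + 3).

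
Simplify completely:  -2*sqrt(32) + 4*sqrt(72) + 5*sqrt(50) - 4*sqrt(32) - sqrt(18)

22*sqrt(2)

2*sqrt(32) = 8*sqrt(2); 4*sqrt(72) = 24*sqrt(2); 5*sqrt(50) = 25*sqrt(2); 4*sqrt(32) = 16*sqrt(2); sqrt(18) = 3*sqrt(2)
Combine: (-8 + 24 + 25 - 16 - 3)·sqrt(2) = 22*sqrt(2)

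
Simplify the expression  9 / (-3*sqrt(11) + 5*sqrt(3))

Multiply numerator and denominator by 5*sqrt(3) + 3*sqrt(11).
Denominator becomes -24; numerator becomes 45*sqrt(3) + 27*sqrt(11).

(-9*sqrt(11) - 15*sqrt(3))/8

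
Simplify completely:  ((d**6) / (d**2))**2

Inside the bracket: d**4
Raise to the power 2: d**8

d**8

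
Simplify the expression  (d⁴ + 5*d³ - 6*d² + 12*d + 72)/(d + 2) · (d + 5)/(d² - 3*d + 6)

Factor: d⁴ + 5*d³ - 6*d² + 12*d + 72 = (d² - 3*d + 6)·(d + 6)·(d + 2)
Cancel the common factors (d² - 3*d + 6), (d + 2).

d² + 11*d + 30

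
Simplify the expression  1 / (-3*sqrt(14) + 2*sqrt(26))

(-3*sqrt(14) - 2*sqrt(26))/22

Multiply numerator and denominator by 2*sqrt(26) + 3*sqrt(14).
Denominator becomes -22; numerator becomes 2*sqrt(26) + 3*sqrt(14).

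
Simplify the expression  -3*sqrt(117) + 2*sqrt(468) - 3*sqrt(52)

-3*sqrt(13)

3*sqrt(117) = 9*sqrt(13); 2*sqrt(468) = 12*sqrt(13); 3*sqrt(52) = 6*sqrt(13)
Combine: (-9 + 12 - 6)·sqrt(13) = -3*sqrt(13)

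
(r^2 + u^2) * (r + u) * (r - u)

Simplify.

r^4 - u^4

Telescope via difference of squares: (r+u)(r-u) = r^2 - u^2, then repeat with the next factor.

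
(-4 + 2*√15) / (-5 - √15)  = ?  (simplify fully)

(-7*√15 + 25)/5

Multiply numerator and denominator by -5 + √15.
Denominator becomes 10; numerator becomes -14*√15 + 50.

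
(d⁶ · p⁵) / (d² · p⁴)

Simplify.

d⁴*p

Quotient: d⁴ · p¹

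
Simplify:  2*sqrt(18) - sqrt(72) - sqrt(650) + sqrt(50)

-5*sqrt(26) + 5*sqrt(2)

2*sqrt(18) = 6*sqrt(2); sqrt(72) = 6*sqrt(2); sqrt(650) = 5*sqrt(26); sqrt(50) = 5*sqrt(2)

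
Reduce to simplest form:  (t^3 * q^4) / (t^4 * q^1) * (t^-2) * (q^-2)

Quotient: (t^-1) * q^3
Multiply by (t^-2) * (q^-2): add exponents.

q/t^3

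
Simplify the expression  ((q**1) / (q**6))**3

Inside the bracket: (q**-5)
Raise to the power 3: (q**-15)

q**(-15)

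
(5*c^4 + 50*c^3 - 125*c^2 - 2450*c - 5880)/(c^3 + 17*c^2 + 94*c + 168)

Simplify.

5*c - 35

Factor: 5*c^4 + 50*c^3 - 125*c^2 - 2450*c - 5880 = 5*(c - 7)*(c + 7)*(c + 4)*(c + 6);  c^3 + 17*c^2 + 94*c + 168 = (c + 7)*(c + 4)*(c + 6)
Cancel the common factors (c + 4), (c + 7), (c + 6).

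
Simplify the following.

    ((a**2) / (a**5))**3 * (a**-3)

a**(-12)

Inside the bracket: (a**-3)
Raise to the power 3: (a**-9)
Multiply by (a**-3): add exponents.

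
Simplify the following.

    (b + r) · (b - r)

Pair the conjugate factors: (b+r)(b-r) = b² - r².

b² - r²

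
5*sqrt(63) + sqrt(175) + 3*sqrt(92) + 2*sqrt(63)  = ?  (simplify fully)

5*sqrt(63) = 15*sqrt(7); sqrt(175) = 5*sqrt(7); 3*sqrt(92) = 6*sqrt(23); 2*sqrt(63) = 6*sqrt(7)

6*sqrt(23) + 26*sqrt(7)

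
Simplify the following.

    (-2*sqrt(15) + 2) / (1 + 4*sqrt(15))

Multiply numerator and denominator by -4*sqrt(15) + 1.
Denominator becomes -239; numerator becomes -10*sqrt(15) + 122.

(-122 + 10*sqrt(15))/239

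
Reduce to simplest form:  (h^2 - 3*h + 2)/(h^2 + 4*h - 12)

(h - 1)/(h + 6)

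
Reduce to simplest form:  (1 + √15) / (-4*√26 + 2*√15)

(-2*√390 - 15 - 2*√26 - √15)/178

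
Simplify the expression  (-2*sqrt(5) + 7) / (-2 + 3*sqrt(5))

(-16 + 17*sqrt(5))/41

Multiply numerator and denominator by -3*sqrt(5) - 2.
Denominator becomes -41; numerator becomes -17*sqrt(5) + 16.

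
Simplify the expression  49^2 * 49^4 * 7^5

49^2 = 7^4; 49^4 = 7^8; 7^5 = 7^5
Combine exponents: 7^17

7^17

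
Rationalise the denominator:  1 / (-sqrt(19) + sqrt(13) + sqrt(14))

(-4*sqrt(19) + 9*sqrt(14) + 10*sqrt(13) + sqrt(3458))/332

Group as (sqrt(13) + sqrt(14)) - sqrt(19); multiply by (sqrt(13) + sqrt(14)) + sqrt(19), then rationalise the remaining surd.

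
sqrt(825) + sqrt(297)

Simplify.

8*sqrt(33)

sqrt(825) = 5*sqrt(33); sqrt(297) = 3*sqrt(33)
Combine: (5 + 3)·sqrt(33) = 8*sqrt(33)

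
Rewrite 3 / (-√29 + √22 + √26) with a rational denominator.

Group as (√22 + √26) - √29; multiply by (√22 + √26) + √29, then rationalise the remaining surd.

(-57*√29 + 75*√26 + 99*√22 + 12*√4147)/1927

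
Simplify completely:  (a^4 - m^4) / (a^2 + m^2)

a^2 - m^2

a^4 - m^4 factors as (a - m)*(a + m)*(a^2 + m^2).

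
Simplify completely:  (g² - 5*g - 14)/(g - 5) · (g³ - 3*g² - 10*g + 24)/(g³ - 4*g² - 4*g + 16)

(g² - 4*g - 21)/(g - 5)

Factor: g² - 5*g - 14 = (g + 2)·(g - 7);  g³ - 3*g² - 10*g + 24 = (g + 3)·(g - 2)·(g - 4);  g³ - 4*g² - 4*g + 16 = (g - 4)·(g + 2)·(g - 2)
Cancel the common factors (g - 4), (g + 2), (g - 2).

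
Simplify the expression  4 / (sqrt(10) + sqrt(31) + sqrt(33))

Group as (sqrt(10) + sqrt(33)) + sqrt(31); multiply by (sqrt(10) + sqrt(33)) - sqrt(31), then rationalise the remaining surd.

(-sqrt(10230) + 4*sqrt(33) + 6*sqrt(31) + 27*sqrt(10))/147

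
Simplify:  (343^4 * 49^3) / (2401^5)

7^(-2)

343^4 = 7^12; 49^3 = 7^6; 2401^5 = 7^20
Combine exponents: 7^(-2)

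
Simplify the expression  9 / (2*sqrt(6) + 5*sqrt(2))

Multiply numerator and denominator by -2*sqrt(6) + 5*sqrt(2).
Denominator becomes 26; numerator becomes -18*sqrt(6) + 45*sqrt(2).

(-18*sqrt(6) + 45*sqrt(2))/26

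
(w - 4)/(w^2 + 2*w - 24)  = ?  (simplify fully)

Factor: w^2 + 2*w - 24 = (w + 6)*(w - 4)
Cancel the common factor (w - 4).

1/(w + 6)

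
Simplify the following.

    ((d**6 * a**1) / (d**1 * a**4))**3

d**15/a**9

Inside the bracket: d**5 * (a**-3)
Raise to the power 3: d**15 * (a**-9)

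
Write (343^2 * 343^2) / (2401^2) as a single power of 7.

343^2 = 7^6; 343^2 = 7^6; 2401^2 = 7^8
Combine exponents: 7^4

7^4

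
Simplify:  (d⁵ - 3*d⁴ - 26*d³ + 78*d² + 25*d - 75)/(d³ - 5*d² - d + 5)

Factor: d⁵ - 3*d⁴ - 26*d³ + 78*d² + 25*d - 75 = (d - 5)·(d + 5)·(d - 3)·(d + 1)·(d - 1);  d³ - 5*d² - d + 5 = (d + 1)·(d - 5)·(d - 1)
Cancel the common factors (d - 1), (d - 5), (d + 1).

d² + 2*d - 15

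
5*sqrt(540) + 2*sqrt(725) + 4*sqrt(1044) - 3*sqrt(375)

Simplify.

5*sqrt(540) = 30*sqrt(15); 2*sqrt(725) = 10*sqrt(29); 4*sqrt(1044) = 24*sqrt(29); 3*sqrt(375) = 15*sqrt(15)

15*sqrt(15) + 34*sqrt(29)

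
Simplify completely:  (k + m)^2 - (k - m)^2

Only the odd-power cross terms survive.

4*k*m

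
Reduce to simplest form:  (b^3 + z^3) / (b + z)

b^2 - b*z + z^2

z^3 + b^3 = (b + z)(b^2 - b*z + z^2).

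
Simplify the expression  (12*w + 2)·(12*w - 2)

(12*w)^2 - (2)^2 = 144*w² - 4.

144*w² - 4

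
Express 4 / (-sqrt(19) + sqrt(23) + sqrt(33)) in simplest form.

Group as (sqrt(23) + sqrt(33)) - sqrt(19); multiply by (sqrt(23) + sqrt(33)) + sqrt(19), then rationalise the remaining surd.

(-148*sqrt(19) + 36*sqrt(33) + 116*sqrt(23) + 8*sqrt(14421))/1667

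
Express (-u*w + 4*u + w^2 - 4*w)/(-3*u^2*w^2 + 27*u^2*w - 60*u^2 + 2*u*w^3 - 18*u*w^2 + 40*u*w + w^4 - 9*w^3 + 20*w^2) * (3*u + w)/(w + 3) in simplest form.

1/(w^2 - 2*w - 15)

Factor: -u*w + 4*u + w^2 - 4*w = (-u + w)*(w - 4);  -3*u^2*w^2 + 27*u^2*w - 60*u^2 + 2*u*w^3 - 18*u*w^2 + 40*u*w + w^4 - 9*w^3 + 20*w^2 = (w - 4)*(3*u + w)*(-u + w)*(w - 5)
Cancel the common factors (3*u + w), (-u + w), (w - 4).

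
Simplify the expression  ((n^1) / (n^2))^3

n^(-3)

Inside the bracket: (n^-1)
Raise to the power 3: (n^-3)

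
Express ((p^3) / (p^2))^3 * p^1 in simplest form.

p^4

Inside the bracket: p^1
Raise to the power 3: p^3
Multiply by p^1: add exponents.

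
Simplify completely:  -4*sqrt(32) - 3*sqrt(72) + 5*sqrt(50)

-9*sqrt(2)

4*sqrt(32) = 16*sqrt(2); 3*sqrt(72) = 18*sqrt(2); 5*sqrt(50) = 25*sqrt(2)
Combine: (-16 - 18 + 25)·sqrt(2) = -9*sqrt(2)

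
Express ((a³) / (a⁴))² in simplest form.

a^(-2)

Inside the bracket: (a^-1)
Raise to the power 2: (a^-2)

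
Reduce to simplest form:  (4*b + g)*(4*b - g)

Difference of squares with P = 4*b, Q = g.

16*b^2 - g^2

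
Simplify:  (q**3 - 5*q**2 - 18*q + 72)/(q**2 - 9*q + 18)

q + 4

Factor: q**3 - 5*q**2 - 18*q + 72 = (q - 6)*(q - 3)*(q + 4);  q**2 - 9*q + 18 = (q - 3)*(q - 6)
Cancel the common factors (q - 3), (q - 6).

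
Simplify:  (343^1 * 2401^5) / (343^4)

7^11

343^1 = 7^3; 2401^5 = 7^20; 343^4 = 7^12
Combine exponents: 7^11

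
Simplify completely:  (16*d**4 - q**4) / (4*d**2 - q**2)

4*d**2 + q**2

16*d**4 - q**4 factors as -(-2*d + q)*(2*d + q)*(4*d**2 + q**2).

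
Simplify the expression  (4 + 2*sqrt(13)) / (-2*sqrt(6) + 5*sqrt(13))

(8*sqrt(6) + 4*sqrt(78) + 20*sqrt(13) + 130)/301

Multiply numerator and denominator by 2*sqrt(6) + 5*sqrt(13).
Denominator becomes 301; numerator becomes 8*sqrt(6) + 4*sqrt(78) + 20*sqrt(13) + 130.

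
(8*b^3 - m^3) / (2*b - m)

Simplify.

4*b^2 + 2*b*m + m^2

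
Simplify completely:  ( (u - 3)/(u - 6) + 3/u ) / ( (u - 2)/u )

Numerator: (u - 3)/(u - 6) + 3/u = (u**2 - 18)/(u**2 - 6*u)
Denominator: (u - 2)/u = (u - 2)/u
Divide: ((u**2 - 18)/(u**2 - 6*u)) · (u/(u - 2)) = (u**2 - 18)/(u**2 - 8*u + 12)

(u**2 - 18)/(u**2 - 8*u + 12)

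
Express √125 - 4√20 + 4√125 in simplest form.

√125 = 5*√5; 4√20 = 8*√5; 4√125 = 20*√5
Combine: (5 - 8 + 20)·√5 = 17*√5

17*√5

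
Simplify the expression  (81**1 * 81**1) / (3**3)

81**1 = 3**4; 81**1 = 3**4; 3**3 = 3**3
Combine exponents: 3**5

3**5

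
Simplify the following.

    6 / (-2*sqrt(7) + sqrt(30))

6*sqrt(7) + 3*sqrt(30)

Multiply numerator and denominator by 2*sqrt(7) + sqrt(30).
Denominator becomes 2; numerator becomes 12*sqrt(7) + 6*sqrt(30).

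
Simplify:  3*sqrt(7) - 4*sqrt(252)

3*sqrt(7) = 3*sqrt(7); 4*sqrt(252) = 24*sqrt(7)
Combine: (3 - 24)·sqrt(7) = -21*sqrt(7)

-21*sqrt(7)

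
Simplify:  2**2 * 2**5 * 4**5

2**17

2**2 = 2**2; 2**5 = 2**5; 4**5 = 2**10
Combine exponents: 2**17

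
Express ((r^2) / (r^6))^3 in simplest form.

Inside the bracket: (r^-4)
Raise to the power 3: (r^-12)

r^(-12)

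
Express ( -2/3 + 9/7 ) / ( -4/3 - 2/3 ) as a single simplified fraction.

Numerator: -2/3 + 9/7 = 13/21
Denominator: -4/3 - 2/3 = -2
Divide: (13/21) · (-1/2) = -13/42

-13/42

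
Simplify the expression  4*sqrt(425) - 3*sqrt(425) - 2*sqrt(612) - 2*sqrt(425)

4*sqrt(425) = 20*sqrt(17); 3*sqrt(425) = 15*sqrt(17); 2*sqrt(612) = 12*sqrt(17); 2*sqrt(425) = 10*sqrt(17)
Combine: (20 - 15 - 12 - 10)·sqrt(17) = -17*sqrt(17)

-17*sqrt(17)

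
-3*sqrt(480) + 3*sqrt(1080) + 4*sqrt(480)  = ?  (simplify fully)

22*sqrt(30)

3*sqrt(480) = 12*sqrt(30); 3*sqrt(1080) = 18*sqrt(30); 4*sqrt(480) = 16*sqrt(30)
Combine: (-12 + 18 + 16)·sqrt(30) = 22*sqrt(30)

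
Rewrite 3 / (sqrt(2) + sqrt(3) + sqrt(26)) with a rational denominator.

Group as (sqrt(2) + sqrt(3)) + sqrt(26); multiply by (sqrt(2) + sqrt(3)) - sqrt(26), then rationalise the remaining surd.

(-25*sqrt(3) - 27*sqrt(2) + 4*sqrt(39) + 21*sqrt(26))/139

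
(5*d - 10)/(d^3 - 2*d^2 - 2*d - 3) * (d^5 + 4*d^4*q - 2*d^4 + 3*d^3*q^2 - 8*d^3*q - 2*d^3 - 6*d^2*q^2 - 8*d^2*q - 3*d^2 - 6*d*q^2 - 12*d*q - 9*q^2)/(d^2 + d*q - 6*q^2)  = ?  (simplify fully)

(-5*d^2 - 5*d*q + 10*d + 10*q)/(-d + 2*q)

Factor: 5*d - 10 = 5*(d - 2);  d^3 - 2*d^2 - 2*d - 3 = (d - 3)*(d^2 + d + 1);  d^5 + 4*d^4*q - 2*d^4 + 3*d^3*q^2 - 8*d^3*q - 2*d^3 - 6*d^2*q^2 - 8*d^2*q - 3*d^2 - 6*d*q^2 - 12*d*q - 9*q^2 = (d^2 + d + 1)*(d + q)*(d + 3*q)*(d - 3);  d^2 + d*q - 6*q^2 = (d - 2*q)*(d + 3*q)
Cancel the common factors (d^2 + d + 1), (d - 3), (d + 3*q).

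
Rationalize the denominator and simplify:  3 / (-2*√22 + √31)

(-2*√22 - √31)/19

Multiply numerator and denominator by √31 + 2*√22.
Denominator becomes -57; numerator becomes 3*√31 + 6*√22.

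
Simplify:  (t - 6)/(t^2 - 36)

1/(t + 6)

Factor: t^2 - 36 = (t - 6)*(t + 6)
Cancel the common factor (t - 6).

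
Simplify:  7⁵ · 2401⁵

7⁵ = 7^5; 2401⁵ = 7^20
Combine exponents: 7^25

7^25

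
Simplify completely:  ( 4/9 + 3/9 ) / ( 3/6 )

14/9

Numerator: 4/9 + 3/9 = 7/9
Denominator: 3/6 = 1/2
Divide: (7/9) · (2) = 14/9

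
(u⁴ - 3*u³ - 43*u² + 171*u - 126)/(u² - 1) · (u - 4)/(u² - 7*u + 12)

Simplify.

(u² + u - 42)/(u + 1)

Factor: u⁴ - 3*u³ - 43*u² + 171*u - 126 = (u - 3)·(u + 7)·(u - 6)·(u - 1);  u² - 1 = (u + 1)·(u - 1);  u² - 7*u + 12 = (u - 3)·(u - 4)
Cancel the common factors (u - 1), (u - 4), (u - 3).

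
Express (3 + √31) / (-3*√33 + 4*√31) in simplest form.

(9*√33 + 12*√31 + 3*√1023 + 124)/199

Multiply numerator and denominator by 3*√33 + 4*√31.
Denominator becomes 199; numerator becomes 9*√33 + 12*√31 + 3*√1023 + 124.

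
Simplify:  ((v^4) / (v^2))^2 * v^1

Inside the bracket: v^2
Raise to the power 2: v^4
Multiply by v^1: add exponents.

v^5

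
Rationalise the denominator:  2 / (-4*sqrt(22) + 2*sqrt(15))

Multiply numerator and denominator by 2*sqrt(15) + 4*sqrt(22).
Denominator becomes -292; numerator becomes 4*sqrt(15) + 8*sqrt(22).

(-2*sqrt(22) - sqrt(15))/73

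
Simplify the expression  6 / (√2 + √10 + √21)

Group as (√2 + √10) + √21; multiply by (√2 + √10) - √21, then rationalise the remaining surd.

-78*√10 - 174*√2 + 24*√105 + 54*√21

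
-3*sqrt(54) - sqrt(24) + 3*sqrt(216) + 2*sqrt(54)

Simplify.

3*sqrt(54) = 9*sqrt(6); sqrt(24) = 2*sqrt(6); 3*sqrt(216) = 18*sqrt(6); 2*sqrt(54) = 6*sqrt(6)
Combine: (-9 - 2 + 18 + 6)·sqrt(6) = 13*sqrt(6)

13*sqrt(6)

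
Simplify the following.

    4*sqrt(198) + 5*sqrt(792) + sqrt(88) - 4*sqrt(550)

24*sqrt(22)

4*sqrt(198) = 12*sqrt(22); 5*sqrt(792) = 30*sqrt(22); sqrt(88) = 2*sqrt(22); 4*sqrt(550) = 20*sqrt(22)
Combine: (12 + 30 + 2 - 20)·sqrt(22) = 24*sqrt(22)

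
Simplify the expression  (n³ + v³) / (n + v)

n² - n*v + v²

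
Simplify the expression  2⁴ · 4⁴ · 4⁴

2^20

2⁴ = 2^4; 4⁴ = 2^8; 4⁴ = 2^8
Combine exponents: 2^20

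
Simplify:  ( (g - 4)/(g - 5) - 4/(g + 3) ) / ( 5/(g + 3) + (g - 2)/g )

Numerator: (g - 4)/(g - 5) - 4/(g + 3) = (g² - 5*g + 8)/(g² - 2*g - 15)
Denominator: 5/(g + 3) + (g - 2)/g = (g² + 6*g - 6)/(g² + 3*g)
Divide: ((g² - 5*g + 8)/(g² - 2*g - 15)) · ((g² + 3*g)/(g² + 6*g - 6)) = (g³ - 5*g² + 8*g)/(g³ + g² - 36*g + 30)

(g³ - 5*g² + 8*g)/(g³ + g² - 36*g + 30)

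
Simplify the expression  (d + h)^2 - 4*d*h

After expansion: d^2 - 2*d*h + h^2 — a perfect-square trinomial.

(d - h)^2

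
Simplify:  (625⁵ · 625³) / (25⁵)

625⁵ = 5^20; 625³ = 5^12; 25⁵ = 5^10
Combine exponents: 5^22

5^22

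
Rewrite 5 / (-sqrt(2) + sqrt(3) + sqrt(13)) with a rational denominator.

Group as (sqrt(3) + sqrt(13)) - sqrt(2); multiply by (sqrt(3) + sqrt(13)) + sqrt(2), then rationalise the remaining surd.

(-6*sqrt(3) - sqrt(78) + 7*sqrt(2) + 4*sqrt(13))/4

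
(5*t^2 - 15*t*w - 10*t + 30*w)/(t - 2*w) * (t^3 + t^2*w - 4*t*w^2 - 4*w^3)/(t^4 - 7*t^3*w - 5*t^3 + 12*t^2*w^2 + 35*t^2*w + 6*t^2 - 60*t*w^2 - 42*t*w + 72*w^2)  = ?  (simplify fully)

Factor: 5*t^2 - 15*t*w - 10*t + 30*w = 5*(t - 2)*(t - 3*w);  t^3 + t^2*w - 4*t*w^2 - 4*w^3 = (t - 2*w)*(t + 2*w)*(t + w);  t^4 - 7*t^3*w - 5*t^3 + 12*t^2*w^2 + 35*t^2*w + 6*t^2 - 60*t*w^2 - 42*t*w + 72*w^2 = (t - 2)*(t - 3)*(t - 3*w)*(t - 4*w)
Cancel the common factors (t - 2*w), (t - 2), (t - 3*w).

(5*t^2 + 15*t*w + 10*w^2)/(t^2 - 4*t*w - 3*t + 12*w)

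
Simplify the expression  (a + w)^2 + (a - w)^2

Write as f(a,w) + f(a,-w) and expand.

2*a^2 + 2*w^2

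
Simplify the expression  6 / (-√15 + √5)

Multiply numerator and denominator by √5 + √15.
Denominator becomes -10; numerator becomes 6*√5 + 6*√15.

(-3*√15 - 3*√5)/5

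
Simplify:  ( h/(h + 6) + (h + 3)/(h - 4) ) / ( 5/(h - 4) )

(2*h^2 + 5*h + 18)/(5*h + 30)

Numerator: h/(h + 6) + (h + 3)/(h - 4) = (2*h^2 + 5*h + 18)/(h^2 + 2*h - 24)
Denominator: 5/(h - 4) = 5/(h - 4)
Divide: ((2*h^2 + 5*h + 18)/(h^2 + 2*h - 24)) · (h/5 - 4/5) = (2*h^2 + 5*h + 18)/(5*h + 30)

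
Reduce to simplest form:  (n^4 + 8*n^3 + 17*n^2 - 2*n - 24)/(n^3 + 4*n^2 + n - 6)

Factor: n^4 + 8*n^3 + 17*n^2 - 2*n - 24 = (n - 1)*(n + 2)*(n + 3)*(n + 4);  n^3 + 4*n^2 + n - 6 = (n + 3)*(n - 1)*(n + 2)
Cancel the common factors (n + 3), (n + 2), (n - 1).

n + 4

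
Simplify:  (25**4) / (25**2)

25**4 = 5**8; 25**2 = 5**4
Combine exponents: 5**4

5**4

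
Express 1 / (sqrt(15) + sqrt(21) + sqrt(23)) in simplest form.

Group as (sqrt(15) + sqrt(23)) + sqrt(21); multiply by (sqrt(15) + sqrt(23)) - sqrt(21), then rationalise the remaining surd.

(-6*sqrt(805) + 13*sqrt(23) + 17*sqrt(21) + 29*sqrt(15))/1091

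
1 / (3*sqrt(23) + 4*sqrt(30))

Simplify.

(-3*sqrt(23) + 4*sqrt(30))/273

Multiply numerator and denominator by -4*sqrt(30) + 3*sqrt(23).
Denominator becomes -273; numerator becomes -4*sqrt(30) + 3*sqrt(23).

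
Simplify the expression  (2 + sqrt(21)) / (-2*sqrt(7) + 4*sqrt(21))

Multiply numerator and denominator by 2*sqrt(7) + 4*sqrt(21).
Denominator becomes 308; numerator becomes 4*sqrt(7) + 14*sqrt(3) + 8*sqrt(21) + 84.

(2*sqrt(7) + 7*sqrt(3) + 4*sqrt(21) + 42)/154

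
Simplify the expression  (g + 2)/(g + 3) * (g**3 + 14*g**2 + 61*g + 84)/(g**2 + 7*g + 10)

Factor: g**3 + 14*g**2 + 61*g + 84 = (g + 7)*(g + 3)*(g + 4);  g**2 + 7*g + 10 = (g + 5)*(g + 2)
Cancel the common factors (g + 2), (g + 3).

(g**2 + 11*g + 28)/(g + 5)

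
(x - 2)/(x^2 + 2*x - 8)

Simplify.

Factor: x^2 + 2*x - 8 = (x - 2)*(x + 4)
Cancel the common factor (x - 2).

1/(x + 4)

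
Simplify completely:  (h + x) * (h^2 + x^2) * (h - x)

(h+x)(h-x) = h^2 - x^2; continue pairing.

h^4 - x^4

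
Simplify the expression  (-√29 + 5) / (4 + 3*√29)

(-107 + 19*√29)/245

Multiply numerator and denominator by -3*√29 + 4.
Denominator becomes -245; numerator becomes -19*√29 + 107.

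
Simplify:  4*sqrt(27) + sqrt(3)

4*sqrt(27) = 12*sqrt(3); sqrt(3) = sqrt(3)
Combine: (12 + 1)·sqrt(3) = 13*sqrt(3)

13*sqrt(3)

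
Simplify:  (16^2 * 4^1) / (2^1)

2^9

16^2 = 2^8; 4^1 = 2^2; 2^1 = 2^1
Combine exponents: 2^9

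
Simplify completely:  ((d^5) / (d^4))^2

Inside the bracket: d^1
Raise to the power 2: d^2

d^2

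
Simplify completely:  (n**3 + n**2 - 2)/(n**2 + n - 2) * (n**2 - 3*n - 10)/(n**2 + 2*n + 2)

n - 5

Factor: n**3 + n**2 - 2 = (n - 1)*(n**2 + 2*n + 2);  n**2 + n - 2 = (n + 2)*(n - 1);  n**2 - 3*n - 10 = (n + 2)*(n - 5)
Cancel the common factors (n**2 + 2*n + 2), (n + 2), (n - 1).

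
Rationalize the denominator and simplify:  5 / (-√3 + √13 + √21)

(-155*√3 - 25*√21 + 55*√13 + 30*√91)/131

Group as (√13 + √21) - √3; multiply by (√13 + √21) + √3, then rationalise the remaining surd.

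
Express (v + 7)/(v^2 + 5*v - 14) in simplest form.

Factor: v^2 + 5*v - 14 = (v + 7)*(v - 2)
Cancel the common factor (v + 7).

1/(v - 2)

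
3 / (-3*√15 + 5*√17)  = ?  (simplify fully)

Multiply numerator and denominator by 3*√15 + 5*√17.
Denominator becomes 290; numerator becomes 9*√15 + 15*√17.

(9*√15 + 15*√17)/290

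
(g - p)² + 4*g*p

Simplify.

(g + p)²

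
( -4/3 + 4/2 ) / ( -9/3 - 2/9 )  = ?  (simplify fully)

-6/29

Numerator: -4/3 + 4/2 = 2/3
Denominator: -9/3 - 2/9 = -29/9
Divide: (2/3) · (-9/29) = -6/29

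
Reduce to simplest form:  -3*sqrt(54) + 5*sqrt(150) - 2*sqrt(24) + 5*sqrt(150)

3*sqrt(54) = 9*sqrt(6); 5*sqrt(150) = 25*sqrt(6); 2*sqrt(24) = 4*sqrt(6); 5*sqrt(150) = 25*sqrt(6)
Combine: (-9 + 25 - 4 + 25)·sqrt(6) = 37*sqrt(6)

37*sqrt(6)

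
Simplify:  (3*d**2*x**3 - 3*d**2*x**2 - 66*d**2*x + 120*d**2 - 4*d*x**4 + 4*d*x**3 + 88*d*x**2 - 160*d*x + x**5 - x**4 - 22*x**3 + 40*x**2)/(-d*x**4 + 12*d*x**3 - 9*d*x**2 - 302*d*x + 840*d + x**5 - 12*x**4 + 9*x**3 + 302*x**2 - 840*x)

Factor: 3*d**2*x**3 - 3*d**2*x**2 - 66*d**2*x + 120*d**2 - 4*d*x**4 + 4*d*x**3 + 88*d*x**2 - 160*d*x + x**5 - x**4 - 22*x**3 + 40*x**2 = (x + 5)*(-d + x)*(x - 2)*(x - 4)*(-3*d + x);  -d*x**4 + 12*d*x**3 - 9*d*x**2 - 302*d*x + 840*d + x**5 - 12*x**4 + 9*x**3 + 302*x**2 - 840*x = (x - 4)*(x - 6)*(x - 7)*(-d + x)*(x + 5)
Cancel the common factors (x - 4), (x + 5), (-d + x).

(-3*d*x + 6*d + x**2 - 2*x)/(x**2 - 13*x + 42)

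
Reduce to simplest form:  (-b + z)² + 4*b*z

(b + z)²

After expansion: b² + 2*b*z + z² — a perfect-square trinomial.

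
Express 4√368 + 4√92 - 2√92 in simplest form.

4√368 = 16*√23; 4√92 = 8*√23; 2√92 = 4*√23
Combine: (16 + 8 - 4)·√23 = 20*√23

20*√23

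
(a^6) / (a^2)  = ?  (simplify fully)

a^4

Quotient: a^4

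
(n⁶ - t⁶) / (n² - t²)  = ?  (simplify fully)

n⁴ + n²*t² + t⁴

Difference of sixth powers: factor out (n² - t²).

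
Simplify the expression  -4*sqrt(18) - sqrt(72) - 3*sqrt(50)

4*sqrt(18) = 12*sqrt(2); sqrt(72) = 6*sqrt(2); 3*sqrt(50) = 15*sqrt(2)
Combine: (-12 - 6 - 15)·sqrt(2) = -33*sqrt(2)

-33*sqrt(2)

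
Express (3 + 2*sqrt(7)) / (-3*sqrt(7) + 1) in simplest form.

(-45 - 11*sqrt(7))/62

Multiply numerator and denominator by 1 + 3*sqrt(7).
Denominator becomes -62; numerator becomes 11*sqrt(7) + 45.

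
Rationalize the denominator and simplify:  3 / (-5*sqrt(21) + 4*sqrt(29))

(-15*sqrt(21) - 12*sqrt(29))/61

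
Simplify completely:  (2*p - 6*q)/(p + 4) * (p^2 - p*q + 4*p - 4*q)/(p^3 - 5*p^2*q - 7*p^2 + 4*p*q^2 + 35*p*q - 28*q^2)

Factor: 2*p - 6*q = 2*(p - 3*q);  p^2 - p*q + 4*p - 4*q = (p - q)*(p + 4);  p^3 - 5*p^2*q - 7*p^2 + 4*p*q^2 + 35*p*q - 28*q^2 = (p - 7)*(p - q)*(p - 4*q)
Cancel the common factors (p - q), (p + 4).

(2*p - 6*q)/(p^2 - 4*p*q - 7*p + 28*q)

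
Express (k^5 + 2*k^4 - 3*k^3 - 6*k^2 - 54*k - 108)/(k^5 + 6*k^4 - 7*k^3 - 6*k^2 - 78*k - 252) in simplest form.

Factor: k^5 + 2*k^4 - 3*k^3 - 6*k^2 - 54*k - 108 = (k^2 + 6)*(k - 3)*(k + 2)*(k + 3);  k^5 + 6*k^4 - 7*k^3 - 6*k^2 - 78*k - 252 = (k - 3)*(k + 2)*(k + 7)*(k^2 + 6)
Cancel the common factors (k^2 + 6), (k - 3), (k + 2).

(k + 3)/(k + 7)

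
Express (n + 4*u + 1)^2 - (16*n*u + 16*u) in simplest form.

Expanding gives n^2 - 8*n*u + 2*n + 16*u^2 - 8*u + 1, a perfect square.

(n - 4*u + 1)^2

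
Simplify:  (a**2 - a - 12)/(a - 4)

Factor: a**2 - a - 12 = (a - 4)*(a + 3)
Cancel the common factor (a - 4).

a + 3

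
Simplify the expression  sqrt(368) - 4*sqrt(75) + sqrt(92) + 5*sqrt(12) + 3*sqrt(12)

sqrt(368) = 4*sqrt(23); 4*sqrt(75) = 20*sqrt(3); sqrt(92) = 2*sqrt(23); 5*sqrt(12) = 10*sqrt(3); 3*sqrt(12) = 6*sqrt(3)

-4*sqrt(3) + 6*sqrt(23)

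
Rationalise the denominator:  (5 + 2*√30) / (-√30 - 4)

(-40 + 3*√30)/14

Multiply numerator and denominator by -4 + √30.
Denominator becomes -14; numerator becomes -3*√30 + 40.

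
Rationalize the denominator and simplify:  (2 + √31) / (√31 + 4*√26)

(-31 - 2*√31 + 8*√26 + 4*√806)/385

Multiply numerator and denominator by -4*√26 + √31.
Denominator becomes -385; numerator becomes -4*√806 - 8*√26 + 2*√31 + 31.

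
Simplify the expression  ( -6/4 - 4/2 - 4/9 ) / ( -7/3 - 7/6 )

71/63

Numerator: -6/4 - 4/2 - 4/9 = -71/18
Denominator: -7/3 - 7/6 = -7/2
Divide: (-71/18) · (-2/7) = 71/63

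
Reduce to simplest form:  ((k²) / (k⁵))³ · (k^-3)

Inside the bracket: (k^-3)
Raise to the power 3: (k^-9)
Multiply by (k^-3): add exponents.

k^(-12)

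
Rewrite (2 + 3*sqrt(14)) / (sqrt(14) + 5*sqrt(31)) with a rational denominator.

(-42 - 2*sqrt(14) + 10*sqrt(31) + 15*sqrt(434))/761

Multiply numerator and denominator by -5*sqrt(31) + sqrt(14).
Denominator becomes -761; numerator becomes -15*sqrt(434) - 10*sqrt(31) + 2*sqrt(14) + 42.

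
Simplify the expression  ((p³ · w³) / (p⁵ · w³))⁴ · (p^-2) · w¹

w/p^10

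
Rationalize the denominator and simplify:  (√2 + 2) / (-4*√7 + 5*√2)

Multiply numerator and denominator by 5*√2 + 4*√7.
Denominator becomes -62; numerator becomes 10 + 10*√2 + 4*√14 + 8*√7.

(-4*√7 - 2*√14 - 5*√2 - 5)/31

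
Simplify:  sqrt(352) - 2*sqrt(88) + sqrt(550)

sqrt(352) = 4*sqrt(22); 2*sqrt(88) = 4*sqrt(22); sqrt(550) = 5*sqrt(22)
Combine: (4 - 4 + 5)·sqrt(22) = 5*sqrt(22)

5*sqrt(22)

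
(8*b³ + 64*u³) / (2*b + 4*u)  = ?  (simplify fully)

4*b² - 8*b*u + 16*u²

(2*b)^3 + (4*u)^3 = (2*b + 4*u)(4*b² - 8*b*u + 16*u²).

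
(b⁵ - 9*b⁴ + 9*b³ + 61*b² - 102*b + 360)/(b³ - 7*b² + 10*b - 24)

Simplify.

Factor: b⁵ - 9*b⁴ + 9*b³ + 61*b² - 102*b + 360 = (b + 3)·(b - 5)·(b² - b + 4)·(b - 6);  b³ - 7*b² + 10*b - 24 = (b² - b + 4)·(b - 6)
Cancel the common factors (b² - b + 4), (b - 6).

b² - 2*b - 15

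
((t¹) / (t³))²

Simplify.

Inside the bracket: (t^-2)
Raise to the power 2: (t^-4)

t^(-4)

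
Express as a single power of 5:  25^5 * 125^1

25^5 = 5^10; 125^1 = 5^3
Combine exponents: 5^13

5^13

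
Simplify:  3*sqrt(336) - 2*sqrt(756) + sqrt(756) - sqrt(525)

3*sqrt(336) = 12*sqrt(21); 2*sqrt(756) = 12*sqrt(21); sqrt(756) = 6*sqrt(21); sqrt(525) = 5*sqrt(21)
Combine: (12 - 12 + 6 - 5)·sqrt(21) = sqrt(21)

sqrt(21)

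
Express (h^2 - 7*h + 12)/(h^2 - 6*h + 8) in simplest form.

(h - 3)/(h - 2)

Factor: h^2 - 7*h + 12 = (h - 4)*(h - 3);  h^2 - 6*h + 8 = (h - 2)*(h - 4)
Cancel the common factor (h - 4).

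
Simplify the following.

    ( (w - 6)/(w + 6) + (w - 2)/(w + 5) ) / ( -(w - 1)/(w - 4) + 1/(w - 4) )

(-2*w^3 + 5*w^2 + 54*w - 168)/(w^3 + 9*w^2 + 8*w - 60)

Numerator: (w - 6)/(w + 6) + (w - 2)/(w + 5) = (2*w^2 + 3*w - 42)/(w^2 + 11*w + 30)
Denominator: -(w - 1)/(w - 4) + 1/(w - 4) = (-w + 2)/(w - 4)
Divide: ((2*w^2 + 3*w - 42)/(w^2 + 11*w + 30)) · ((w - 4)/(-w + 2)) = (-2*w^3 + 5*w^2 + 54*w - 168)/(w^3 + 9*w^2 + 8*w - 60)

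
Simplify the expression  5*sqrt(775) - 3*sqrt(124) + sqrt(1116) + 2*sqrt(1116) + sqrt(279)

5*sqrt(775) = 25*sqrt(31); 3*sqrt(124) = 6*sqrt(31); sqrt(1116) = 6*sqrt(31); 2*sqrt(1116) = 12*sqrt(31); sqrt(279) = 3*sqrt(31)
Combine: (25 - 6 + 6 + 12 + 3)·sqrt(31) = 40*sqrt(31)

40*sqrt(31)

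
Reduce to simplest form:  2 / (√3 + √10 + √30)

(-46*√10 - 74*√3 + 120 + 34*√30)/169

Group as (√3 + √30) + √10; multiply by (√3 + √30) - √10, then rationalise the remaining surd.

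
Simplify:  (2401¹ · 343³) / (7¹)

7^12

2401¹ = 7^4; 343³ = 7^9; 7¹ = 7^1
Combine exponents: 7^12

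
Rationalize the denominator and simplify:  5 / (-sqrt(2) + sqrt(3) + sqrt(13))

(-6*sqrt(3) - sqrt(78) + 7*sqrt(2) + 4*sqrt(13))/4

Group as (sqrt(3) + sqrt(13)) - sqrt(2); multiply by (sqrt(3) + sqrt(13)) + sqrt(2), then rationalise the remaining surd.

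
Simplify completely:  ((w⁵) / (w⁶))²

w^(-2)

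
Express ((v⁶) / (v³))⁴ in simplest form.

Inside the bracket: v³
Raise to the power 4: v^12

v^12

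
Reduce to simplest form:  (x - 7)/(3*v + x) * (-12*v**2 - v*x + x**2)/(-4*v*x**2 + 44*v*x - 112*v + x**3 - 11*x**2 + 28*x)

Factor: -12*v**2 - v*x + x**2 = (-4*v + x)*(3*v + x);  -4*v*x**2 + 44*v*x - 112*v + x**3 - 11*x**2 + 28*x = (x - 4)*(x - 7)*(-4*v + x)
Cancel the common factors (x - 7), (-4*v + x), (3*v + x).

1/(x - 4)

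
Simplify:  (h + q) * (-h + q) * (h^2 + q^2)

(q+h)(q-h) = -h^2 + q^2; continue pairing.

-h^4 + q^4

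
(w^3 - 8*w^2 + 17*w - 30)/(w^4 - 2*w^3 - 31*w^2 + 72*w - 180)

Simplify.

1/(w + 6)

Factor: w^3 - 8*w^2 + 17*w - 30 = (w^2 - 2*w + 5)*(w - 6);  w^4 - 2*w^3 - 31*w^2 + 72*w - 180 = (w^2 - 2*w + 5)*(w + 6)*(w - 6)
Cancel the common factors (w^2 - 2*w + 5), (w - 6).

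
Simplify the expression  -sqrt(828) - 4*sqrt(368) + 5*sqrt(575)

sqrt(828) = 6*sqrt(23); 4*sqrt(368) = 16*sqrt(23); 5*sqrt(575) = 25*sqrt(23)
Combine: (-6 - 16 + 25)·sqrt(23) = 3*sqrt(23)

3*sqrt(23)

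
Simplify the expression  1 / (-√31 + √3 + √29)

Group as (√3 + √29) - √31; multiply by (√3 + √29) + √31, then rationalise the remaining surd.

(-√31 + 5*√29 + 57*√3 + 2*√2697)/347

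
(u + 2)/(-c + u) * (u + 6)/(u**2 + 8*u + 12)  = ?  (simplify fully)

Factor: u**2 + 8*u + 12 = (u + 2)*(u + 6)
Cancel the common factors (u + 2), (u + 6).

1/(-c + u)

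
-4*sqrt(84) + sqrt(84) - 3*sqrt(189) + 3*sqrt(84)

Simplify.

-9*sqrt(21)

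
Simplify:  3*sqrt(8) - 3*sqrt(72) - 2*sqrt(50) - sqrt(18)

3*sqrt(8) = 6*sqrt(2); 3*sqrt(72) = 18*sqrt(2); 2*sqrt(50) = 10*sqrt(2); sqrt(18) = 3*sqrt(2)
Combine: (6 - 18 - 10 - 3)·sqrt(2) = -25*sqrt(2)

-25*sqrt(2)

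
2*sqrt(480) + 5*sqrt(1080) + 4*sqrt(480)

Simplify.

54*sqrt(30)

2*sqrt(480) = 8*sqrt(30); 5*sqrt(1080) = 30*sqrt(30); 4*sqrt(480) = 16*sqrt(30)
Combine: (8 + 30 + 16)·sqrt(30) = 54*sqrt(30)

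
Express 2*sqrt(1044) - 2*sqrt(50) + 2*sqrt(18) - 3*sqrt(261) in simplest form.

2*sqrt(1044) = 12*sqrt(29); 2*sqrt(50) = 10*sqrt(2); 2*sqrt(18) = 6*sqrt(2); 3*sqrt(261) = 9*sqrt(29)

-4*sqrt(2) + 3*sqrt(29)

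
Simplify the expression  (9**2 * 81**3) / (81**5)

3**(-4)

9**2 = 3**4; 81**3 = 3**12; 81**5 = 3**20
Combine exponents: 3**(-4)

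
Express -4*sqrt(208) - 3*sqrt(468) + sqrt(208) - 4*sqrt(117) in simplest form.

-42*sqrt(13)

4*sqrt(208) = 16*sqrt(13); 3*sqrt(468) = 18*sqrt(13); sqrt(208) = 4*sqrt(13); 4*sqrt(117) = 12*sqrt(13)
Combine: (-16 - 18 + 4 - 12)·sqrt(13) = -42*sqrt(13)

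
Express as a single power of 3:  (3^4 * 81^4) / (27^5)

3^4 = 3^4; 81^4 = 3^16; 27^5 = 3^15
Combine exponents: 3^5

3^5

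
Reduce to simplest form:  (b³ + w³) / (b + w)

b² - b*w + w²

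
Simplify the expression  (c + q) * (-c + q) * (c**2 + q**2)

-c**4 + q**4

Pair the conjugate factors: (q+c)(q-c) = -c**2 + q**2, then repeat with the next factor.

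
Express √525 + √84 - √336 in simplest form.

√525 = 5*√21; √84 = 2*√21; √336 = 4*√21
Combine: (5 + 2 - 4)·√21 = 3*√21

3*√21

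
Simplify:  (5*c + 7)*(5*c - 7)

25*c**2 - 49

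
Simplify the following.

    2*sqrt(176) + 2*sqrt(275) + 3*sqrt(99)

27*sqrt(11)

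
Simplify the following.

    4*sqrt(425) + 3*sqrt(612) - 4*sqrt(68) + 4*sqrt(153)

4*sqrt(425) = 20*sqrt(17); 3*sqrt(612) = 18*sqrt(17); 4*sqrt(68) = 8*sqrt(17); 4*sqrt(153) = 12*sqrt(17)
Combine: (20 + 18 - 8 + 12)·sqrt(17) = 42*sqrt(17)

42*sqrt(17)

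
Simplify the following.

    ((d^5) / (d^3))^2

Inside the bracket: d^2
Raise to the power 2: d^4

d^4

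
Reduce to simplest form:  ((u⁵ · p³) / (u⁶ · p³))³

u^(-3)

Inside the bracket: (u^-1)
Raise to the power 3: (u^-3)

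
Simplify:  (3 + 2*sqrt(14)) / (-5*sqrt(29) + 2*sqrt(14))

Multiply numerator and denominator by 2*sqrt(14) + 5*sqrt(29).
Denominator becomes -669; numerator becomes 6*sqrt(14) + 56 + 15*sqrt(29) + 10*sqrt(406).

(-10*sqrt(406) - 15*sqrt(29) - 56 - 6*sqrt(14))/669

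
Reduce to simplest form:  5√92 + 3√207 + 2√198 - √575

6*√22 + 14*√23

5√92 = 10*√23; 3√207 = 9*√23; 2√198 = 6*√22; √575 = 5*√23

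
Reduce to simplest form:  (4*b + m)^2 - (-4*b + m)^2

16*b*m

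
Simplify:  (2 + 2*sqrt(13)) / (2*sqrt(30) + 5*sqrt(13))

(-4*sqrt(390) - 4*sqrt(30) + 10*sqrt(13) + 130)/205

Multiply numerator and denominator by -2*sqrt(30) + 5*sqrt(13).
Denominator becomes 205; numerator becomes -4*sqrt(390) - 4*sqrt(30) + 10*sqrt(13) + 130.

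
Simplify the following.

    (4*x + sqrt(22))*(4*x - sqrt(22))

16*x^2 - 22

(4*x)^2 - (sqrt(22))^2 = 16*x^2 - 22.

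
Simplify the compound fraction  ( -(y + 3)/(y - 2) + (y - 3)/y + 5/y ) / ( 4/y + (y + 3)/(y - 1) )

Numerator: -(y + 3)/(y - 2) + (y - 3)/y + 5/y = (-3*y - 4)/(y^2 - 2*y)
Denominator: 4/y + (y + 3)/(y - 1) = (y^2 + 7*y - 4)/(y^2 - y)
Divide: ((-3*y - 4)/(y^2 - 2*y)) · ((y^2 - y)/(y^2 + 7*y - 4)) = (-3*y^2 - y + 4)/(y^3 + 5*y^2 - 18*y + 8)

(-3*y^2 - y + 4)/(y^3 + 5*y^2 - 18*y + 8)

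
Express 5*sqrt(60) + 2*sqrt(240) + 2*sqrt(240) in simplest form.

26*sqrt(15)

5*sqrt(60) = 10*sqrt(15); 2*sqrt(240) = 8*sqrt(15); 2*sqrt(240) = 8*sqrt(15)
Combine: (10 + 8 + 8)·sqrt(15) = 26*sqrt(15)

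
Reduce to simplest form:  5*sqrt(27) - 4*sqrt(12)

7*sqrt(3)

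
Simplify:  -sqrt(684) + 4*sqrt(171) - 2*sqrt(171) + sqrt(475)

sqrt(684) = 6*sqrt(19); 4*sqrt(171) = 12*sqrt(19); 2*sqrt(171) = 6*sqrt(19); sqrt(475) = 5*sqrt(19)
Combine: (-6 + 12 - 6 + 5)·sqrt(19) = 5*sqrt(19)

5*sqrt(19)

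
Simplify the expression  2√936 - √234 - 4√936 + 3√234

-6*√26

2√936 = 12*√26; √234 = 3*√26; 4√936 = 24*√26; 3√234 = 9*√26
Combine: (12 - 3 - 24 + 9)·√26 = -6*√26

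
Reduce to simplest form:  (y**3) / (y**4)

Quotient: (y**-1)

1/y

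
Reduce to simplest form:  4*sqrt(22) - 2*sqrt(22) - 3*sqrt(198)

-7*sqrt(22)

4*sqrt(22) = 4*sqrt(22); 2*sqrt(22) = 2*sqrt(22); 3*sqrt(198) = 9*sqrt(22)
Combine: (4 - 2 - 9)·sqrt(22) = -7*sqrt(22)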